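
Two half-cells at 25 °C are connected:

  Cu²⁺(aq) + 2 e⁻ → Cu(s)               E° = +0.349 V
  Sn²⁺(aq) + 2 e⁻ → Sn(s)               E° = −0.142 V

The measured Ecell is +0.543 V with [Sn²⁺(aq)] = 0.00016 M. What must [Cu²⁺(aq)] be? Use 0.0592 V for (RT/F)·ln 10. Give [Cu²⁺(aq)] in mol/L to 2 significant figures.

Cu²⁺/Cu is the cathode (higher E°); E°cell = +0.349 − (−0.142) = +0.491 V with n = 2.
Since E = E° − (0.0592/n)·log Q, log Q = n(E° − E)/0.0592 = −1.757.
For Cu²⁺(aq) + Sn(s) → Cu(s) + Sn²⁺(aq), the reaction quotient is Q = [Sn²⁺(aq)] / [Cu²⁺(aq)].
Isolating [Cu²⁺(aq)] in Q = 10^{−1.757} yields log [Cu²⁺(aq)] = −2.039, i.e. 0.0091 M.

0.0091 M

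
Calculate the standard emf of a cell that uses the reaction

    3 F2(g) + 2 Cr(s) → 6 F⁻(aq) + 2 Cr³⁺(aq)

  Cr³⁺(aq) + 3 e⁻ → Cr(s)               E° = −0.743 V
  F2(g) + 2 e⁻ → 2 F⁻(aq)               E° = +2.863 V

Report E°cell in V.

F2(g) gains electrons, so the F₂/F⁻ couple is the cathode; the Cr³⁺/Cr couple is the anode.
E°cell = E°(cathode) − E°(anode) = +2.863 − (−0.743) = +3.606 V.

+3.606 V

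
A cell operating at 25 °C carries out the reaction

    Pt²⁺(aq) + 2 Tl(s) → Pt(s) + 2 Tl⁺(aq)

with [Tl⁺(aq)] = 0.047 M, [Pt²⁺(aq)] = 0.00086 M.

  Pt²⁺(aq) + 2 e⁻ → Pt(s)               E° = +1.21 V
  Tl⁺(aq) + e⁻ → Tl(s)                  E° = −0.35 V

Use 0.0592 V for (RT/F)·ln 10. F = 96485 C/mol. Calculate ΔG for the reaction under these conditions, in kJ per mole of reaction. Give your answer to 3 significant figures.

−299 kJ/mol

E°cell = +1.21 − (−0.35) = +1.56 V; the balanced reaction transfers n = 2 electrons.
The reaction quotient is [Tl⁺(aq)]^2 / [Pt²⁺(aq)] = 2.57; by Nernst, E = +1.56 − (0.0592/2)(0.410) = +1.5479 V.
ΔG = −nFE = −(2)(96485)(+1.5479) J/mol = −299 kJ/mol.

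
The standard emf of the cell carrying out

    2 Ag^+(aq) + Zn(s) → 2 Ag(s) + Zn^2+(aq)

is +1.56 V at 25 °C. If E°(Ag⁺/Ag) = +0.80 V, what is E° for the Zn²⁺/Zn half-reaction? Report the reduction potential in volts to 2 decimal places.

In the reaction as written the Ag⁺/Ag couple is reduced (cathode) and Zn²⁺/Zn is oxidized (anode), so E°cell = E°(Ag⁺/Ag) − E°(Zn²⁺/Zn).
E°(Zn²⁺/Zn) = E°(cathode) − E°cell = +0.80 − (+1.56) = −0.76 V.

−0.76 V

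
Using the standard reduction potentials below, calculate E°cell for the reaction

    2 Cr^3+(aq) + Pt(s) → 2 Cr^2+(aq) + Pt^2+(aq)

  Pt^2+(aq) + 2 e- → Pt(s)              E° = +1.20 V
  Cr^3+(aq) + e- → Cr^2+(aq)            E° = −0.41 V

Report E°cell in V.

−1.61 V

Cr^3+(aq) gains electrons, so the Cr³⁺/Cr²⁺ couple is the cathode; the Pt²⁺/Pt couple is the anode.
E°cell = E°(cathode) − E°(anode) = −0.41 − (+1.20) = −1.61 V.
The negative E°cell means the reaction is non-spontaneous in the direction written.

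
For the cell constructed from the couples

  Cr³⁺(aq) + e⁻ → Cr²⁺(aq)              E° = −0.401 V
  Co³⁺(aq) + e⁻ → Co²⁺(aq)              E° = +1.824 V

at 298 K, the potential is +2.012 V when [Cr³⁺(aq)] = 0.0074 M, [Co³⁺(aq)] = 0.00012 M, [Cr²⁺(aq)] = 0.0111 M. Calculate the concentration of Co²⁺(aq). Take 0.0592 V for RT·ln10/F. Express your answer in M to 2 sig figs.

With Co³⁺/Co²⁺ at the cathode and Cr³⁺/Cr²⁺ at the anode, E°cell = +1.824 − (−0.401) = +2.225 V (n = 1).
From the Nernst equation, log Q = n(E° − E)/0.0592 = 1·(+2.225 − (+2.012))/0.0592 = 3.598.
For Co³⁺(aq) + Cr²⁺(aq) → Co²⁺(aq) + Cr³⁺(aq), the reaction quotient is Q = ([Co²⁺(aq)]·[Cr³⁺(aq)]) / ([Co³⁺(aq)]·[Cr²⁺(aq)]).
Substituting the known concentrations and solving, log [Co²⁺(aq)] = −0.147 and [Co²⁺(aq)] = 0.71 M.

0.71 M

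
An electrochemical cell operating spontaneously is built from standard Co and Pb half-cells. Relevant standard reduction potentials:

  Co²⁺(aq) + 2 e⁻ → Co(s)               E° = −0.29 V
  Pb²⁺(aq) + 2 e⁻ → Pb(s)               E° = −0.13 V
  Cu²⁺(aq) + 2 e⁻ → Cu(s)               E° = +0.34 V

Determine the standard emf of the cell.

+0.16 V

Of the two couples in this cell, the one with the more positive reduction potential is reduced at the cathode: here that is Pb²⁺/Pb (−0.13 V); Co²⁺/Co (−0.29 V) is the anode.
E°cell = E°(cathode) − E°(anode) = −0.13 − (−0.29) = +0.16 V.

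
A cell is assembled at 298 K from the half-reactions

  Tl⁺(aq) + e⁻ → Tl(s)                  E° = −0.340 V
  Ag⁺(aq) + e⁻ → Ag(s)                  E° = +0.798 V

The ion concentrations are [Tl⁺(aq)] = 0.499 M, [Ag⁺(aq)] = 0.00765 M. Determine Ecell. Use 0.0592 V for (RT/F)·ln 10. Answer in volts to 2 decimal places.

+1.03 V

The Ag⁺/Ag couple has the more positive E°, so it is the cathode; Tl⁺/Tl is the anode.
E°cell = +0.798 − (−0.340) = +1.138 V, with n = 1 electron transferred.
The balanced reaction is Ag⁺(aq) + Tl(s) → Ag(s) + Tl⁺(aq), so Q = [Tl⁺(aq)] / [Ag⁺(aq)] = 65.2 and log Q = 1.814.
E = E° − (0.0592/n)·log Q = +1.138 − (0.0592/1)(1.814) = +1.03 V.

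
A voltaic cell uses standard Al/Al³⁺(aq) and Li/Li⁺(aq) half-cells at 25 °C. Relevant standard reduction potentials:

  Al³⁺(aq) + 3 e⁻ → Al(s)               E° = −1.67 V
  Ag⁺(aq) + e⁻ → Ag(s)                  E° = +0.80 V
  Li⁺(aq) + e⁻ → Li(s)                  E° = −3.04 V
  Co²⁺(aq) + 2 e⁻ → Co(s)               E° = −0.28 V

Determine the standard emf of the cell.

The Al³⁺/Al couple has the higher E°, so Al ion is reduced (cathode) and Li is oxidized (anode).
E°cell = E°(cathode) − E°(anode) = −1.67 − (−3.04) = +1.37 V.

+1.37 V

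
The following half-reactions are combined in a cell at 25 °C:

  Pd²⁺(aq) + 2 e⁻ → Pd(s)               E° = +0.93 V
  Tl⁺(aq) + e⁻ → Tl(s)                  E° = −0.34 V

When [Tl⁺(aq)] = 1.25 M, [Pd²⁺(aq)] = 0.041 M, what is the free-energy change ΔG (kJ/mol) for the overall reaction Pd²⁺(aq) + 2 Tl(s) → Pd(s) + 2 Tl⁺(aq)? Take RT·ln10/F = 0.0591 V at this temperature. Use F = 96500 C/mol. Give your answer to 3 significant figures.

−236 kJ/mol

The standard cell potential is +0.93 − (−0.34) = +1.27 V, with n = 2 electrons in the balanced equation.
The reaction quotient is [Tl⁺(aq)]^2 / [Pd²⁺(aq)] = 38.1; by Nernst, E = +1.27 − (0.0591/2)(1.581) = +1.2233 V.
Finally ΔG = −nFE = −(2)(96500 C/mol)(+1.2233 V) = −236 kJ/mol.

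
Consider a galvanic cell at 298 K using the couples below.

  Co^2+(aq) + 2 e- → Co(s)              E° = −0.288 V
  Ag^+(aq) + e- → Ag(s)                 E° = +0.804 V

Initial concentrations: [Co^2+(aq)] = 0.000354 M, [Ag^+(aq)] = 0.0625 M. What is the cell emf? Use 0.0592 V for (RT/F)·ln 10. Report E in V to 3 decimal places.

Ag⁺/Ag is reduced (cathode, E° = +0.804 V) and Co²⁺/Co is oxidized (anode).
E°cell = +0.804 − (−0.288) = +1.092 V, with n = 2 electrons transferred.
Balancing gives 2 Ag^+(aq) + Co(s) → 2 Ag(s) + Co^2+(aq); hence Q = [Co^2+(aq)] / [Ag^+(aq)]^2 = 0.0906 (log Q = −1.043).
By the Nernst equation, E = +1.092 − (0.0592/2)·(−1.043) = +1.123 V.

+1.123 V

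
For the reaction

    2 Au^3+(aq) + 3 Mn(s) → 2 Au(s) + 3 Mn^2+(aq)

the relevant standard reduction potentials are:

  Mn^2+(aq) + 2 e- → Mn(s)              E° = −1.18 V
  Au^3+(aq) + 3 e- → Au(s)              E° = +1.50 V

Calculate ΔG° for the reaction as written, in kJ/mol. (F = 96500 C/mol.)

−1552 kJ/mol

In the reaction as written Au^3+(aq) is reduced, so the Au³⁺/Au couple is the cathode and Mn²⁺/Mn is the anode.
E°cell = +1.50 − (−1.18) = +2.68 V; balancing electrons gives n = 6.
ΔG° = −nFE°cell = −(6)(96500)(+2.68) J/mol = −1552 kJ/mol.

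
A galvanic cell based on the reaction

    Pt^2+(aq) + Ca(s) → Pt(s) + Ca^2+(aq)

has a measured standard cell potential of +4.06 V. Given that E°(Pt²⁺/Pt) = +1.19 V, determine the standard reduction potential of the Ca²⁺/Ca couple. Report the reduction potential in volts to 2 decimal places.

−2.87 V

In the reaction as written the Pt²⁺/Pt couple is reduced (cathode) and Ca²⁺/Ca is oxidized (anode), so E°cell = E°(Pt²⁺/Pt) − E°(Ca²⁺/Ca).
E°(Ca²⁺/Ca) = E°(cathode) − E°cell = +1.19 − (+4.06) = −2.87 V.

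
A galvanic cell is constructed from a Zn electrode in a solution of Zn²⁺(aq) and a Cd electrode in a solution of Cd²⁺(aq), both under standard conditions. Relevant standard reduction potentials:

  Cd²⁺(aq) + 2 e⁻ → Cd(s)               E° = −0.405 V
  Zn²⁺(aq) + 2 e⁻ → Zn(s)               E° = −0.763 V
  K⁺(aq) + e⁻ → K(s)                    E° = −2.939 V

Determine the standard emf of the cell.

+0.358 V

Of the two couples in this cell, the one with the more positive reduction potential is reduced at the cathode: here that is Cd²⁺/Cd (−0.405 V); Zn²⁺/Zn (−0.763 V) is the anode.
E°cell = E°(cathode) − E°(anode) = −0.405 − (−0.763) = +0.358 V.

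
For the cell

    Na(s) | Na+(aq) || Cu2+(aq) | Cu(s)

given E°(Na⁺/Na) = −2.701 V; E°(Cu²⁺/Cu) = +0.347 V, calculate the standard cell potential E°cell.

By convention the left-hand electrode in cell notation is the anode (oxidation) and the right-hand electrode is the cathode (reduction).
E°cell = E°(right) − E°(left) = +0.347 − (−2.701) = +3.048 V.

+3.048 V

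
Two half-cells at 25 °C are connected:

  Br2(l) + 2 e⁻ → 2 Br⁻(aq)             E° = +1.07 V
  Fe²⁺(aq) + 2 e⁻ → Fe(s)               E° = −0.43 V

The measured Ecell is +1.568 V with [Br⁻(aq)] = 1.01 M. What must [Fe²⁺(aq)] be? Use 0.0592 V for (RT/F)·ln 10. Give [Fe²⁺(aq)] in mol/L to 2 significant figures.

0.0049 M

Br₂/Br⁻ is the cathode (higher E°); E°cell = +1.07 − (−0.43) = +1.50 V with n = 2.
Rearranging E = E° − (0.0592/n)·log Q gives log Q = 2(+1.50 − (+1.568))/0.0592 = −2.297.
For Br2(l) + Fe(s) → 2 Br⁻(aq) + Fe²⁺(aq), the reaction quotient is Q = [Br⁻(aq)]^2·[Fe²⁺(aq)].
Solving for the unknown gives log [Fe²⁺(aq)] = −2.306, so [Fe²⁺(aq)] ≈ 0.0049 M.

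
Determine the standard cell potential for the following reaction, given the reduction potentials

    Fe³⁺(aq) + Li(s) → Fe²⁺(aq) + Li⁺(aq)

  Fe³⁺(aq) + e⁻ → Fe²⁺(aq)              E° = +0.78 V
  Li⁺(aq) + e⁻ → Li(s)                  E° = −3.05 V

+3.83 V

Fe³⁺(aq) gains electrons, so the Fe³⁺/Fe²⁺ couple is the cathode; the Li⁺/Li couple is the anode.
E°cell = E°(cathode) − E°(anode) = +0.78 − (−3.05) = +3.83 V.
The positive value indicates the reaction is spontaneous as written.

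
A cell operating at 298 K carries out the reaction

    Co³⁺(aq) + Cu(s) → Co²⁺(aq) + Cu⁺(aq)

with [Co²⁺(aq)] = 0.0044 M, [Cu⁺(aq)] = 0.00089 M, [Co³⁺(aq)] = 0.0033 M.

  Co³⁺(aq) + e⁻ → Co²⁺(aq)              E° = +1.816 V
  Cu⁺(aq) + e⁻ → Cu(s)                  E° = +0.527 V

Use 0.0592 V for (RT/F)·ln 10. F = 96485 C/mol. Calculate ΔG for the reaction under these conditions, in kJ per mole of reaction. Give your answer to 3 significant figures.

E°cell = +1.816 − (+0.527) = +1.289 V; the balanced reaction transfers n = 1 electron.
Here Q = ([Co²⁺(aq)]·[Cu⁺(aq)]) / [Co³⁺(aq)] = 0.00119 (log Q = −2.926), giving E = +1.289 − (0.0592/1)·(−2.926) = +1.4622 V.
Finally ΔG = −nFE = −(1)(96485 C/mol)(+1.4622 V) = −141 kJ/mol.

−141 kJ/mol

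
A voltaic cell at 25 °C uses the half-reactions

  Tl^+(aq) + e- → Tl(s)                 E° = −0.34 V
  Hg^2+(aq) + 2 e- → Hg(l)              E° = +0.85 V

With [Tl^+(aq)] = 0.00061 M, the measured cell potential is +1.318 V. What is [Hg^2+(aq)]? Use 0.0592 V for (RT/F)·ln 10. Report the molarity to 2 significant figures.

The Hg²⁺/Hg couple has the larger reduction potential, so it is the cathode: E°cell = +0.85 − (−0.34) = +1.19 V and n = 2.
From the Nernst equation, log Q = n(E° − E)/0.0592 = 2·(+1.19 − (+1.318))/0.0592 = −4.324.
The balanced reaction is Hg^2+(aq) + 2 Tl(s) → Hg(l) + 2 Tl^+(aq), so Q = [Tl^+(aq)]^2 / [Hg^2+(aq)].
Substituting the known concentrations and solving, log [Hg^2+(aq)] = −2.105 and [Hg^2+(aq)] = 0.0079 M.

0.0079 M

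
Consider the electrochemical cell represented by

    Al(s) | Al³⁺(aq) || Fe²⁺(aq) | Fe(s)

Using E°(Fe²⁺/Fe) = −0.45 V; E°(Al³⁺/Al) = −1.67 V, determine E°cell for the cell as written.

By convention the left-hand electrode in cell notation is the anode (oxidation) and the right-hand electrode is the cathode (reduction).
E°cell = E°(right) − E°(left) = −0.45 − (−1.67) = +1.22 V.

+1.22 V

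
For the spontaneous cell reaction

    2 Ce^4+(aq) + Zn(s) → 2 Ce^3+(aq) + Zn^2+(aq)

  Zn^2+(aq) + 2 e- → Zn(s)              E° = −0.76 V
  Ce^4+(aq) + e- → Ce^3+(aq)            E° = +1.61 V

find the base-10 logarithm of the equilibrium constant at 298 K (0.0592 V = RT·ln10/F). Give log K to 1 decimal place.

log K = 80.1

The Ce⁴⁺/Ce³⁺ couple is reduced (cathode); E°cell = +1.61 − (−0.76) = +2.37 V with n = 2.
At equilibrium E = 0, so log K = nE°cell / 0.0592 = (2)(+2.37) / 0.0592 = 80.1.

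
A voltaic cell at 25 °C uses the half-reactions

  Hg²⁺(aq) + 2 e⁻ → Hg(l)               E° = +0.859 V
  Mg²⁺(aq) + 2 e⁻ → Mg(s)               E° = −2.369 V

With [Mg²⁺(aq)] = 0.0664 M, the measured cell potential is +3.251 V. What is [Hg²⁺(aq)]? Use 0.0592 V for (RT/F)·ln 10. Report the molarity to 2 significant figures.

The Hg²⁺/Hg couple has the larger reduction potential, so it is the cathode: E°cell = +0.859 − (−2.369) = +3.228 V and n = 2.
Since E = E° − (0.0592/n)·log Q, log Q = n(E° − E)/0.0592 = −0.777.
The balanced reaction is Hg²⁺(aq) + Mg(s) → Hg(l) + Mg²⁺(aq), so Q = [Mg²⁺(aq)] / [Hg²⁺(aq)].
Substituting the known concentrations and solving, log [Hg²⁺(aq)] = −0.401 and [Hg²⁺(aq)] = 0.40 M.

0.40 M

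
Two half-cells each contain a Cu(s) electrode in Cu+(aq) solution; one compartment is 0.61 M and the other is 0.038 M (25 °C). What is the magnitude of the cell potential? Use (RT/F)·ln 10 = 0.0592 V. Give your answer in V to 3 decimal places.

For a concentration cell E°cell = 0, since both electrodes use the same couple.
The compartment with the higher Cu+(aq) concentration (0.61 M) acts as the cathode; ions are reduced there and produced at the dilute (0.038 M) anode.
With n = 1, Ecell = −(0.0592/1)·log([dilute]/[conc]) = −(0.0592/1)·log(0.038/0.61) = +0.071 V.

0.071 V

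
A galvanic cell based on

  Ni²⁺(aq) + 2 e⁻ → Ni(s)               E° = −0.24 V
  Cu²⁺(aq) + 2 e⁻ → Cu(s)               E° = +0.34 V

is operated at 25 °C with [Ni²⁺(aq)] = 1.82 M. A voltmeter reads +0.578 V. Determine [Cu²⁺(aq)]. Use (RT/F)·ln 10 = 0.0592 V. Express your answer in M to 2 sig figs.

With Cu²⁺/Cu at the cathode and Ni²⁺/Ni at the anode, E°cell = +0.34 − (−0.24) = +0.58 V (n = 2).
Since E = E° − (0.0592/n)·log Q, log Q = n(E° − E)/0.0592 = 0.068.
The balanced reaction is Cu²⁺(aq) + Ni(s) → Cu(s) + Ni²⁺(aq), so Q = [Ni²⁺(aq)] / [Cu²⁺(aq)].
Substituting the known concentrations and solving, log [Cu²⁺(aq)] = 0.192 and [Cu²⁺(aq)] = 1.6 M.

1.6 M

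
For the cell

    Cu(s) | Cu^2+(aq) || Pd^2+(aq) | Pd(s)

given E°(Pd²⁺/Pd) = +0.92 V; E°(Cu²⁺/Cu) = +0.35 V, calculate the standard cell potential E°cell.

+0.57 V

By convention the left-hand electrode in cell notation is the anode (oxidation) and the right-hand electrode is the cathode (reduction).
E°cell = E°(right) − E°(left) = +0.92 − (+0.35) = +0.57 V.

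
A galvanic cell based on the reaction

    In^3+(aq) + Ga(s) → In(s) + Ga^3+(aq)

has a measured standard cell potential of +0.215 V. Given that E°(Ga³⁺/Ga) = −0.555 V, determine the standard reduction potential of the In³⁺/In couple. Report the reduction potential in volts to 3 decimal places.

−0.340 V

In the reaction as written the In³⁺/In couple is reduced (cathode) and Ga³⁺/Ga is oxidized (anode), so E°cell = E°(In³⁺/In) − E°(Ga³⁺/Ga).
E°(In³⁺/In) = E°cell + E°(anode) = +0.215 + (−0.555) = −0.340 V.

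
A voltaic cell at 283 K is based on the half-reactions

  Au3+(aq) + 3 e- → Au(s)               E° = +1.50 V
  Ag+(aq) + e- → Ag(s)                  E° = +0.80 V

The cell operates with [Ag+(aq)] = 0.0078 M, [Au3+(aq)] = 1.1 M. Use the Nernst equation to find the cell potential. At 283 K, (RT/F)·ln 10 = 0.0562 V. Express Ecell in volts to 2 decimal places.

The Au³⁺/Au couple has the more positive E°, so it is the cathode; Ag⁺/Ag is the anode.
The standard potential is +1.50 − (+0.80) = +0.70 V and the balanced reaction transfers n = 3 electrons.
Balancing gives Au3+(aq) + 3 Ag(s) → Au(s) + 3 Ag+(aq); hence Q = [Ag+(aq)]^3 / [Au3+(aq)] = 4.31×10^−7 (log Q = −6.365).
By the Nernst equation, E = +0.70 − (0.0562/3)·(−6.365) = +0.82 V.

+0.82 V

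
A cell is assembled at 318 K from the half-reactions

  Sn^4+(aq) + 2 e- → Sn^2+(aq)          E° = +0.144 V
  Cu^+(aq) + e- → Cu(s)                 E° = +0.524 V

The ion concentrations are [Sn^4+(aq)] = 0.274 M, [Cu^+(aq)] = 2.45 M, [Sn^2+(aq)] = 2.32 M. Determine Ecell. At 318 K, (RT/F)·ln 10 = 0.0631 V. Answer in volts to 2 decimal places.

+0.43 V

The Cu⁺/Cu couple has the more positive E°, so it is the cathode; Sn⁴⁺/Sn²⁺ is the anode.
E°cell = E°cat − E°an = +0.524 − (+0.144) = +0.380 V; n = 2.
Balancing gives 2 Cu^+(aq) + Sn^2+(aq) → 2 Cu(s) + Sn^4+(aq); hence Q = [Sn^4+(aq)] / ([Cu^+(aq)]^2·[Sn^2+(aq)]) = 0.0197 (log Q = −1.706).
E = E° − (0.0631/n)·log Q = +0.380 − (0.0631/2)(−1.706) = +0.43 V.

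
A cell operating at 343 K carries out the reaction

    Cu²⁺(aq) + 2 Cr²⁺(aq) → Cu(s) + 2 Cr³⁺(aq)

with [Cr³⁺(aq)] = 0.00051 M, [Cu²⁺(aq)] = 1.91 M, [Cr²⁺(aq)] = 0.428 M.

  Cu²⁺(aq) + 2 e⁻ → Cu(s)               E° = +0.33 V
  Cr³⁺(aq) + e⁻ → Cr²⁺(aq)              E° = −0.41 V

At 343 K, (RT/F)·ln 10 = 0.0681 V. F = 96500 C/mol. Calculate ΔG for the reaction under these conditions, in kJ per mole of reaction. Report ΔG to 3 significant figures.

−183 kJ/mol

E°cell = +0.33 − (−0.41) = +0.74 V; the balanced reaction transfers n = 2 electrons.
Q = [Cr³⁺(aq)]^2 / ([Cu²⁺(aq)]·[Cr²⁺(aq)]^2) = 7.43×10^−7, so log Q = −6.129 and E = +0.74 − (0.0681/2)(−6.129) = +0.9487 V.
Finally ΔG = −nFE = −(2)(96500 C/mol)(+0.9487 V) = −183 kJ/mol.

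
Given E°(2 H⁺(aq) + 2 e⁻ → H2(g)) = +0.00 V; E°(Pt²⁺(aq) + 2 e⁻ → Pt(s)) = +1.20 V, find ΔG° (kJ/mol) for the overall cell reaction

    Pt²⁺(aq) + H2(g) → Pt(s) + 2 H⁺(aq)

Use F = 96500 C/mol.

−232 kJ/mol

In the reaction as written Pt²⁺(aq) is reduced, so the Pt²⁺/Pt couple is the cathode and 2H⁺/H₂ is the anode.
E°cell = +1.20 − (+0.00) = +1.20 V; balancing electrons gives n = 2.
ΔG° = −nFE°cell = −(2)(96500)(+1.20) J/mol = −232 kJ/mol.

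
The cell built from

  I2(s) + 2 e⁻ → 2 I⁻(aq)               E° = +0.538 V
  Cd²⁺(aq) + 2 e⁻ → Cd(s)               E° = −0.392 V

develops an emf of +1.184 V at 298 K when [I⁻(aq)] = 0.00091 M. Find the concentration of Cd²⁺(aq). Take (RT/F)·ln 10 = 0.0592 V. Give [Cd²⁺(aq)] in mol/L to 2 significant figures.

0.0032 M

I₂/I⁻ is the cathode (higher E°); E°cell = +0.538 − (−0.392) = +0.930 V with n = 2.
Rearranging E = E° − (0.0592/n)·log Q gives log Q = 2(+0.930 − (+1.184))/0.0592 = −8.581.
The balanced reaction is I2(s) + Cd(s) → 2 I⁻(aq) + Cd²⁺(aq), so Q = [I⁻(aq)]^2·[Cd²⁺(aq)].
Substituting the known concentrations and solving, log [Cd²⁺(aq)] = −2.499 and [Cd²⁺(aq)] = 0.0032 M.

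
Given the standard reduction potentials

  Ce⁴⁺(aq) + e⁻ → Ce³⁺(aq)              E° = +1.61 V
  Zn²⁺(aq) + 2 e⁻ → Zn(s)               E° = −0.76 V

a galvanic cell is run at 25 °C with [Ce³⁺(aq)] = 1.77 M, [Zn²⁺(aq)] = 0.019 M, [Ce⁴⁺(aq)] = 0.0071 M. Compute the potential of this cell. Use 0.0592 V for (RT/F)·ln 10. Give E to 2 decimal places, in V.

+2.28 V

The Ce⁴⁺/Ce³⁺ couple has the more positive E°, so it is the cathode; Zn²⁺/Zn is the anode.
E°cell = E°cat − E°an = +1.61 − (−0.76) = +2.37 V; n = 2.
The balanced reaction is 2 Ce⁴⁺(aq) + Zn(s) → 2 Ce³⁺(aq) + Zn²⁺(aq), so Q = ([Ce³⁺(aq)]^2·[Zn²⁺(aq)]) / [Ce⁴⁺(aq)]^2 = 1.18×10^3 and log Q = 3.072.
By the Nernst equation, E = +2.37 − (0.0592/2)·(3.072) = +2.28 V.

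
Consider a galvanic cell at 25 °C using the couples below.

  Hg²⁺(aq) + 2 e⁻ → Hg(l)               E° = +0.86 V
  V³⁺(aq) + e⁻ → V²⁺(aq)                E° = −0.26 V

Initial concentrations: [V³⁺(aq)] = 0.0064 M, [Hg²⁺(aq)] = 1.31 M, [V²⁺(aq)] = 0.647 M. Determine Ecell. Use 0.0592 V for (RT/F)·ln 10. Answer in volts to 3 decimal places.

+1.242 V

Hg²⁺/Hg is reduced (cathode, E° = +0.86 V) and V³⁺/V²⁺ is oxidized (anode).
E°cell = E°cat − E°an = +0.86 − (−0.26) = +1.12 V; n = 2.
For the overall reaction Hg²⁺(aq) + 2 V²⁺(aq) → Hg(l) + 2 V³⁺(aq), Q = [V³⁺(aq)]^2 / ([Hg²⁺(aq)]·[V²⁺(aq)]^2) = 7.47×10^−5, giving log Q = −4.127.
E = E° − (0.0592/n)·log Q = +1.12 − (0.0592/2)(−4.127) = +1.242 V.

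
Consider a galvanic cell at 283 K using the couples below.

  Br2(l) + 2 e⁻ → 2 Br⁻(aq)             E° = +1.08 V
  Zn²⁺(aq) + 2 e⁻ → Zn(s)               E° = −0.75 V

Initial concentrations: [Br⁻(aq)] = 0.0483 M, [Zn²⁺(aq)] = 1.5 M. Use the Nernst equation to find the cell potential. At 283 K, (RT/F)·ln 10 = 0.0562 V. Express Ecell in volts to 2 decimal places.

The Br₂/Br⁻ couple has the more positive E°, so it is the cathode; Zn²⁺/Zn is the anode.
The standard potential is +1.08 − (−0.75) = +1.83 V and the balanced reaction transfers n = 2 electrons.
Balancing gives Br2(l) + Zn(s) → 2 Br⁻(aq) + Zn²⁺(aq); hence Q = [Br⁻(aq)]^2·[Zn²⁺(aq)] = 0.0035 (log Q = −2.456).
Applying E = E° − (RT ln10/nF)·log Q gives +1.83 − (0.0562/2)(−2.456) = +1.90 V.

+1.90 V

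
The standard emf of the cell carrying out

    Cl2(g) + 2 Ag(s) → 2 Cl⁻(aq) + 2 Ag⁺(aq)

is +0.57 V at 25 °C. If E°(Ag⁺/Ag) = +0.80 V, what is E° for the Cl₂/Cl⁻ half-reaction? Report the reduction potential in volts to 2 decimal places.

+1.37 V

In the reaction as written the Cl₂/Cl⁻ couple is reduced (cathode) and Ag⁺/Ag is oxidized (anode), so E°cell = E°(Cl₂/Cl⁻) − E°(Ag⁺/Ag).
E°(Cl₂/Cl⁻) = E°cell + E°(anode) = +0.57 + (+0.80) = +1.37 V.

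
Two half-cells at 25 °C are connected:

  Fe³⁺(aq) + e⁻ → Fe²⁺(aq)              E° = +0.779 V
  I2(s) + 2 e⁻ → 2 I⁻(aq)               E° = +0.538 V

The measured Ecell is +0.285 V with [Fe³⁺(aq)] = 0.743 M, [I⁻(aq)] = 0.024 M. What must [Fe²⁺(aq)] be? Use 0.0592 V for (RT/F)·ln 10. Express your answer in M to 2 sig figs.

0.0032 M

The Fe³⁺/Fe²⁺ couple has the larger reduction potential, so it is the cathode: E°cell = +0.779 − (+0.538) = +0.241 V and n = 2.
From the Nernst equation, log Q = n(E° − E)/0.0592 = 2·(+0.241 − (+0.285))/0.0592 = −1.486.
The balanced reaction is 2 Fe³⁺(aq) + 2 I⁻(aq) → 2 Fe²⁺(aq) + I2(s), so Q = [Fe²⁺(aq)]^2 / ([Fe³⁺(aq)]^2·[I⁻(aq)]^2).
Solving for the unknown gives log [Fe²⁺(aq)] = −2.492, so [Fe²⁺(aq)] ≈ 0.0032 M.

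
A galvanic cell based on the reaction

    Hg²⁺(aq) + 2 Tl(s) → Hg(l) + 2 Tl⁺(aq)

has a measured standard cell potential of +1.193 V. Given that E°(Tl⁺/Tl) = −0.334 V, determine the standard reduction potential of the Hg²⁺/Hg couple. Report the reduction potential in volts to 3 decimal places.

+0.859 V

In the reaction as written the Hg²⁺/Hg couple is reduced (cathode) and Tl⁺/Tl is oxidized (anode), so E°cell = E°(Hg²⁺/Hg) − E°(Tl⁺/Tl).
E°(Hg²⁺/Hg) = E°cell + E°(anode) = +1.193 + (−0.334) = +0.859 V.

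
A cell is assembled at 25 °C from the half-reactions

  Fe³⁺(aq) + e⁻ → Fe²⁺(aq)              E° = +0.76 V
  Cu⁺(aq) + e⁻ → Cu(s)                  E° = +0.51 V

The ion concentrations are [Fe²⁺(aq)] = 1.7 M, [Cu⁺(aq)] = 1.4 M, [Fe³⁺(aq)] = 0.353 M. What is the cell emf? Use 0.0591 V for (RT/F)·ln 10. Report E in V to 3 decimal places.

The Fe³⁺/Fe²⁺ couple has the more positive E°, so it is the cathode; Cu⁺/Cu is the anode.
E°cell = E°cat − E°an = +0.76 − (+0.51) = +0.25 V; n = 1.
Balancing gives Fe³⁺(aq) + Cu(s) → Fe²⁺(aq) + Cu⁺(aq); hence Q = ([Fe²⁺(aq)]·[Cu⁺(aq)]) / [Fe³⁺(aq)] = 6.74 (log Q = 0.829).
Applying E = E° − (RT ln10/nF)·log Q gives +0.25 − (0.0591/1)(0.829) = +0.201 V.

+0.201 V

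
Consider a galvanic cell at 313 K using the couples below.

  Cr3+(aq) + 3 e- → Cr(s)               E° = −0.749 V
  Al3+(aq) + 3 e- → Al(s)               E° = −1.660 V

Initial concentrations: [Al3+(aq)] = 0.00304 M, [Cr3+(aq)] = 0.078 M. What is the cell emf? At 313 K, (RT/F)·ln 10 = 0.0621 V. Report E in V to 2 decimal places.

Cr³⁺/Cr is reduced (cathode, E° = −0.749 V) and Al³⁺/Al is oxidized (anode).
E°cell = E°cat − E°an = −0.749 − (−1.660) = +0.911 V; n = 3.
The balanced reaction is Cr3+(aq) + Al(s) → Cr(s) + Al3+(aq), so Q = [Al3+(aq)] / [Cr3+(aq)] = 0.039 and log Q = −1.409.
E = E° − (0.0621/n)·log Q = +0.911 − (0.0621/3)(−1.409) = +0.94 V.

+0.94 V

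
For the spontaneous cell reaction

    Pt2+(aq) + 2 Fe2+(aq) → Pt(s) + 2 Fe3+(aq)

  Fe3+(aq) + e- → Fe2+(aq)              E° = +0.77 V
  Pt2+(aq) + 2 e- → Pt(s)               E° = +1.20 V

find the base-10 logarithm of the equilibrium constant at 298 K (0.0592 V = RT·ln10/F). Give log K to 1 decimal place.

The Pt²⁺/Pt couple is reduced (cathode); E°cell = +1.20 − (+0.77) = +0.43 V with n = 2.
At equilibrium E = 0, so log K = nE°cell / 0.0592 = (2)(+0.43) / 0.0592 = 14.5.

log K = 14.5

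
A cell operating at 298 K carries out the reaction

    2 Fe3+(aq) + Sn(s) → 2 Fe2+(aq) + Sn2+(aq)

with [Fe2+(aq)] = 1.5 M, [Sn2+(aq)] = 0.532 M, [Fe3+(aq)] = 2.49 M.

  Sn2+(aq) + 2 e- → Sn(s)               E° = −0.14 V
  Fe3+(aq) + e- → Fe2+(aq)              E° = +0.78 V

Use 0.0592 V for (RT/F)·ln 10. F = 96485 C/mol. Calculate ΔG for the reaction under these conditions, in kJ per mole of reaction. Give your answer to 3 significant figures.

−182 kJ/mol

E°cell = +0.78 − (−0.14) = +0.92 V; the balanced reaction transfers n = 2 electrons.
Q = ([Fe2+(aq)]^2·[Sn2+(aq)]) / [Fe3+(aq)]^2 = 0.193, so log Q = −0.714 and E = +0.92 − (0.0592/2)(−0.714) = +0.9411 V.
ΔG = −nFE = −(2)(96485)(+0.9411) J/mol = −182 kJ/mol.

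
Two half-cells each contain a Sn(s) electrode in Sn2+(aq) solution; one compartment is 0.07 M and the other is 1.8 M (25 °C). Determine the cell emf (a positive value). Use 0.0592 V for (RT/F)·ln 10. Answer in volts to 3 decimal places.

0.042 V

For a concentration cell E°cell = 0, since both electrodes use the same couple.
The compartment with the higher Sn2+(aq) concentration (1.8 M) acts as the cathode; ions are reduced there and produced at the dilute (0.07 M) anode.
With n = 2, Ecell = −(0.0592/2)·log([dilute]/[conc]) = −(0.0592/2)·log(0.07/1.8) = +0.042 V.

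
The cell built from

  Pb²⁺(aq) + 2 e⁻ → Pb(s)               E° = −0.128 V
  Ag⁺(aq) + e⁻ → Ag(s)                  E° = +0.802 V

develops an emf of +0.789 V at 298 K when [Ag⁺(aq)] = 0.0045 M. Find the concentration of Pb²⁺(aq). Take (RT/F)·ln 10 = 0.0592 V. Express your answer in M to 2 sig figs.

1.2 M

With Ag⁺/Ag at the cathode and Pb²⁺/Pb at the anode, E°cell = +0.802 − (−0.128) = +0.930 V (n = 2).
From the Nernst equation, log Q = n(E° − E)/0.0592 = 2·(+0.930 − (+0.789))/0.0592 = 4.764.
The balanced reaction is 2 Ag⁺(aq) + Pb(s) → 2 Ag(s) + Pb²⁺(aq), so Q = [Pb²⁺(aq)] / [Ag⁺(aq)]^2.
Substituting the known concentrations and solving, log [Pb²⁺(aq)] = 0.070 and [Pb²⁺(aq)] = 1.2 M.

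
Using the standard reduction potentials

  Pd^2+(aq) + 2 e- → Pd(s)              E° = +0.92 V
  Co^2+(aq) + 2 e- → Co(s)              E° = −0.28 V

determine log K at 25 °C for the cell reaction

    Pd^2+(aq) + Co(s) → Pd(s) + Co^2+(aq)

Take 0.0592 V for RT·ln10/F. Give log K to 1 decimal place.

log K = 40.5

The Pd²⁺/Pd couple is reduced (cathode); E°cell = +0.92 − (−0.28) = +1.20 V with n = 2.
At equilibrium E = 0, so log K = nE°cell / 0.0592 = (2)(+1.20) / 0.0592 = 40.5.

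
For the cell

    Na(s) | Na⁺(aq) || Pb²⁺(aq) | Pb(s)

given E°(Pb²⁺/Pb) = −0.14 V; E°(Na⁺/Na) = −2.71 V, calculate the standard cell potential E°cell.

+2.57 V

By convention the left-hand electrode in cell notation is the anode (oxidation) and the right-hand electrode is the cathode (reduction).
E°cell = E°(right) − E°(left) = −0.14 − (−2.71) = +2.57 V.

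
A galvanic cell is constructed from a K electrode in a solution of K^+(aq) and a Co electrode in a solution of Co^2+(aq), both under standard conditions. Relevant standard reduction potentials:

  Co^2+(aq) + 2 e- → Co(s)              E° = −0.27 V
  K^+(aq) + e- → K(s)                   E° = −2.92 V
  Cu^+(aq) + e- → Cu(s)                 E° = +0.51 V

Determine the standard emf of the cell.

The Co²⁺/Co couple has the higher E°, so Co ion is reduced (cathode) and K is oxidized (anode).
E°cell = E°(cathode) − E°(anode) = −0.27 − (−2.92) = +2.65 V.

+2.65 V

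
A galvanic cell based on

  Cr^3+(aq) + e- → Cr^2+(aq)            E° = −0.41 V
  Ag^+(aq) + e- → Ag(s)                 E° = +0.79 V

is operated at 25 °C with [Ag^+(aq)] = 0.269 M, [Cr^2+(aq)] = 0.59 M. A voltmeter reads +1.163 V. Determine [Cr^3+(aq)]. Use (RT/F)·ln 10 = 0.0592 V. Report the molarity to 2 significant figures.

Ag⁺/Ag is the cathode (higher E°); E°cell = +0.79 − (−0.41) = +1.20 V with n = 1.
Rearranging E = E° − (0.0592/n)·log Q gives log Q = 1(+1.20 − (+1.163))/0.0592 = 0.625.
For Ag^+(aq) + Cr^2+(aq) → Ag(s) + Cr^3+(aq), the reaction quotient is Q = [Cr^3+(aq)] / ([Ag^+(aq)]·[Cr^2+(aq)]).
Substituting the known concentrations and solving, log [Cr^3+(aq)] = −0.174 and [Cr^3+(aq)] = 0.67 M.

0.67 M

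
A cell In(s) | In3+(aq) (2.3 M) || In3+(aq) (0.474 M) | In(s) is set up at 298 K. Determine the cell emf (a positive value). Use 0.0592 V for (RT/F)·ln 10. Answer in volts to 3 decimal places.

For a concentration cell E°cell = 0, since both electrodes use the same couple.
The compartment with the higher In3+(aq) concentration (2.3 M) acts as the cathode; ions are reduced there and produced at the dilute (0.474 M) anode.
With n = 3, Ecell = −(0.0592/3)·log([dilute]/[conc]) = −(0.0592/3)·log(0.474/2.3) = +0.014 V.

0.014 V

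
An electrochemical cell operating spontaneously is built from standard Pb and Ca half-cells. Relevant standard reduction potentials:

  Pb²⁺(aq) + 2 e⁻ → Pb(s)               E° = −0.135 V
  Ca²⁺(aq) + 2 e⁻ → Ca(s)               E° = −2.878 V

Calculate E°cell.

Of the two couples in this cell, the one with the more positive reduction potential is reduced at the cathode: here that is Pb²⁺/Pb (−0.135 V); Ca²⁺/Ca (−2.878 V) is the anode.
E°cell = E°(cathode) − E°(anode) = −0.135 − (−2.878) = +2.743 V.

+2.743 V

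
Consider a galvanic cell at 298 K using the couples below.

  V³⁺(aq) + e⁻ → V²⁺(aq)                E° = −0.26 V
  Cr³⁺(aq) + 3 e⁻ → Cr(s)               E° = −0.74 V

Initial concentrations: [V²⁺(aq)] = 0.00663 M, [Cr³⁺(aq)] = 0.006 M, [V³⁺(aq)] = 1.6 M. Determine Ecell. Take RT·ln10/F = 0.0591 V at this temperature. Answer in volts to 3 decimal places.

+0.665 V

Since E°(V³⁺/V²⁺) > E°(Cr³⁺/Cr), V³⁺/V²⁺ serves as the cathode.
E°cell = −0.26 − (−0.74) = +0.48 V, with n = 3 electrons transferred.
Balancing gives 3 V³⁺(aq) + Cr(s) → 3 V²⁺(aq) + Cr³⁺(aq); hence Q = ([V²⁺(aq)]^3·[Cr³⁺(aq)]) / [V³⁺(aq)]^3 = 4.27×10^−10 (log Q = −9.370).
By the Nernst equation, E = +0.48 − (0.0591/3)·(−9.370) = +0.665 V.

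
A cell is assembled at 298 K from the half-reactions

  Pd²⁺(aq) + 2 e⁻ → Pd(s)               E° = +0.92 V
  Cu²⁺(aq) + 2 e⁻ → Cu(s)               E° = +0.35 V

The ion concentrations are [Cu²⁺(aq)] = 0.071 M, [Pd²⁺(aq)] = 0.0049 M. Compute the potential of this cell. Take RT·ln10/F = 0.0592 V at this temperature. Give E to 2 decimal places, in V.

+0.54 V

Since E°(Pd²⁺/Pd) > E°(Cu²⁺/Cu), Pd²⁺/Pd serves as the cathode.
E°cell = +0.92 − (+0.35) = +0.57 V, with n = 2 electrons transferred.
Balancing gives Pd²⁺(aq) + Cu(s) → Pd(s) + Cu²⁺(aq); hence Q = [Cu²⁺(aq)] / [Pd²⁺(aq)] = 14.5 (log Q = 1.161).
By the Nernst equation, E = +0.57 − (0.0592/2)·(1.161) = +0.54 V.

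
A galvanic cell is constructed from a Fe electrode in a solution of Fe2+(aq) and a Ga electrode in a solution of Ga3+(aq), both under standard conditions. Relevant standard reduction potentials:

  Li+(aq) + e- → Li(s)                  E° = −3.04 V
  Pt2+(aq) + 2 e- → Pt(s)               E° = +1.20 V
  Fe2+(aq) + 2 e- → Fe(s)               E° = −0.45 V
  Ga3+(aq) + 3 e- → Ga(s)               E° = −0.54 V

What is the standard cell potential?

The Fe²⁺/Fe couple has the higher E°, so Fe ion is reduced (cathode) and Ga is oxidized (anode).
E°cell = E°(cathode) − E°(anode) = −0.45 − (−0.54) = +0.09 V.

+0.09 V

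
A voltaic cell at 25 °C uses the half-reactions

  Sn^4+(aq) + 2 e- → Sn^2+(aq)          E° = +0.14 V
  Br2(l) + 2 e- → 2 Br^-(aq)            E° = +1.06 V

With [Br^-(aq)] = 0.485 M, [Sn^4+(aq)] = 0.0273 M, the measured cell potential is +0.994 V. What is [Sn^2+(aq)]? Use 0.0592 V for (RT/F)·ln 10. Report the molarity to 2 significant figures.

With Br₂/Br⁻ at the cathode and Sn⁴⁺/Sn²⁺ at the anode, E°cell = +1.06 − (+0.14) = +0.92 V (n = 2).
From the Nernst equation, log Q = n(E° − E)/0.0592 = 2·(+0.92 − (+0.994))/0.0592 = −2.500.
Balancing electrons gives Br2(l) + Sn^2+(aq) → 2 Br^-(aq) + Sn^4+(aq); thus Q = ([Br^-(aq)]^2·[Sn^4+(aq)]) / [Sn^2+(aq)].
Substituting the known concentrations and solving, log [Sn^2+(aq)] = 0.308 and [Sn^2+(aq)] = 2.0 M.

2.0 M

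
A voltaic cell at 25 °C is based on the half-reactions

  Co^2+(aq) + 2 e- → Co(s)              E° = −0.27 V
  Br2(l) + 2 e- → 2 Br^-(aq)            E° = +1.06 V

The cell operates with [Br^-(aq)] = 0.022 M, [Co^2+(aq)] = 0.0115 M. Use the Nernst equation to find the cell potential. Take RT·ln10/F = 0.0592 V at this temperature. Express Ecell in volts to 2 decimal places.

The Br₂/Br⁻ couple has the more positive E°, so it is the cathode; Co²⁺/Co is the anode.
E°cell = +1.06 − (−0.27) = +1.33 V, with n = 2 electrons transferred.
The balanced reaction is Br2(l) + Co(s) → 2 Br^-(aq) + Co^2+(aq), so Q = [Br^-(aq)]^2·[Co^2+(aq)] = 5.57×10^−6 and log Q = −5.254.
Applying E = E° − (RT ln10/nF)·log Q gives +1.33 − (0.0592/2)(−5.254) = +1.49 V.

+1.49 V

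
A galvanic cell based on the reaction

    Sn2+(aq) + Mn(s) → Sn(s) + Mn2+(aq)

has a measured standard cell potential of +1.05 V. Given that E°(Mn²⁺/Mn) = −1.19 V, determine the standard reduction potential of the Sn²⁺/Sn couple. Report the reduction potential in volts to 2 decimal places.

In the reaction as written the Sn²⁺/Sn couple is reduced (cathode) and Mn²⁺/Mn is oxidized (anode), so E°cell = E°(Sn²⁺/Sn) − E°(Mn²⁺/Mn).
E°(Sn²⁺/Sn) = E°cell + E°(anode) = +1.05 + (−1.19) = −0.14 V.

−0.14 V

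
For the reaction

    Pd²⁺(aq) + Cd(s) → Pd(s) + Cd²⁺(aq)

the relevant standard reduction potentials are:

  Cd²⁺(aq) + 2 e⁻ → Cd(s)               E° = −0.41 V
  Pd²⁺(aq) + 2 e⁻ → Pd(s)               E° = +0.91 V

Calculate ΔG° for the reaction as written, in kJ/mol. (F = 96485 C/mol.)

In the reaction as written Pd²⁺(aq) is reduced, so the Pd²⁺/Pd couple is the cathode and Cd²⁺/Cd is the anode.
E°cell = +0.91 − (−0.41) = +1.32 V; balancing electrons gives n = 2.
ΔG° = −nFE°cell = −(2)(96485)(+1.32) J/mol = −255 kJ/mol.

−255 kJ/mol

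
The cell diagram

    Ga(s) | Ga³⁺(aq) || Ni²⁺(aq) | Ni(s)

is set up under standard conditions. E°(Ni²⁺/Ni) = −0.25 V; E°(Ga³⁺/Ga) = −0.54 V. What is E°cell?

By convention the left-hand electrode in cell notation is the anode (oxidation) and the right-hand electrode is the cathode (reduction).
E°cell = E°(right) − E°(left) = −0.25 − (−0.54) = +0.29 V.

+0.29 V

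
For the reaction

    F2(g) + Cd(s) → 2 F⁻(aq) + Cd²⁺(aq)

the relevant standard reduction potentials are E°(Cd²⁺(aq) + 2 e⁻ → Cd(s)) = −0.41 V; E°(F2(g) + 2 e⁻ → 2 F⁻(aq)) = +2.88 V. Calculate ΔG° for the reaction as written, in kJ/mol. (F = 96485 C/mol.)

In the reaction as written F2(g) is reduced, so the F₂/F⁻ couple is the cathode and Cd²⁺/Cd is the anode.
E°cell = +2.88 − (−0.41) = +3.29 V; balancing electrons gives n = 2.
ΔG° = −nFE°cell = −(2)(96485)(+3.29) J/mol = −635 kJ/mol.

−635 kJ/mol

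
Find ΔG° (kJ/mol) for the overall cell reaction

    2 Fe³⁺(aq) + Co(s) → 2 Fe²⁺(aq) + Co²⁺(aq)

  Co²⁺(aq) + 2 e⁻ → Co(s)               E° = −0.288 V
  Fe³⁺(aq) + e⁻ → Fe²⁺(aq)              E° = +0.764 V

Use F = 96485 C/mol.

In the reaction as written Fe³⁺(aq) is reduced, so the Fe³⁺/Fe²⁺ couple is the cathode and Co²⁺/Co is the anode.
E°cell = +0.764 − (−0.288) = +1.052 V; balancing electrons gives n = 2.
ΔG° = −nFE°cell = −(2)(96485)(+1.052) J/mol = −203 kJ/mol.

−203 kJ/mol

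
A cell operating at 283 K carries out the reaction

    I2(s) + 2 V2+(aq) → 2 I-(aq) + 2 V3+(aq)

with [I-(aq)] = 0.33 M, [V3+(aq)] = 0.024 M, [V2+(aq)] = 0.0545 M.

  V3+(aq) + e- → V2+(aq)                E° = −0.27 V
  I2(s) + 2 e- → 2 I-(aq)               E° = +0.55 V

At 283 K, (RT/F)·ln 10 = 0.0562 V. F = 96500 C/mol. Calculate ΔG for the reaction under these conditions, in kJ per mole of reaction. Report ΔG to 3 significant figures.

−167 kJ/mol

E°cell = +0.55 − (−0.27) = +0.82 V; the balanced reaction transfers n = 2 electrons.
Q = ([I-(aq)]^2·[V3+(aq)]^2) / [V2+(aq)]^2 = 0.0211, so log Q = −1.675 and E = +0.82 − (0.0562/2)(−1.675) = +0.8671 V.
Finally ΔG = −nFE = −(2)(96500 C/mol)(+0.8671 V) = −167 kJ/mol.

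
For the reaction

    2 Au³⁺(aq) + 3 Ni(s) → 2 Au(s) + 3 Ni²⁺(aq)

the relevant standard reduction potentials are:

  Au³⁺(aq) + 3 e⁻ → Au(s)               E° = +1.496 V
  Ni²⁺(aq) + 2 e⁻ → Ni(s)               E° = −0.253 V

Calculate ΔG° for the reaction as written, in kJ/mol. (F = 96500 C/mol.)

−1013 kJ/mol

In the reaction as written Au³⁺(aq) is reduced, so the Au³⁺/Au couple is the cathode and Ni²⁺/Ni is the anode.
E°cell = +1.496 − (−0.253) = +1.749 V; balancing electrons gives n = 6.
ΔG° = −nFE°cell = −(6)(96500)(+1.749) J/mol = −1013 kJ/mol.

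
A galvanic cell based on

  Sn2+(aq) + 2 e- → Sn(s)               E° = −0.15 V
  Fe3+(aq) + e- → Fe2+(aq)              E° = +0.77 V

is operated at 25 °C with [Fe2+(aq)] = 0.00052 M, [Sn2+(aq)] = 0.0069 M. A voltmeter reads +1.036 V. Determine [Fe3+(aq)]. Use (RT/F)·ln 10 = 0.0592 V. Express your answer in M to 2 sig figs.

0.0039 M

The Fe³⁺/Fe²⁺ couple has the larger reduction potential, so it is the cathode: E°cell = +0.77 − (−0.15) = +0.92 V and n = 2.
Rearranging E = E° − (0.0592/n)·log Q gives log Q = 2(+0.92 − (+1.036))/0.0592 = −3.919.
For 2 Fe3+(aq) + Sn(s) → 2 Fe2+(aq) + Sn2+(aq), the reaction quotient is Q = ([Fe2+(aq)]^2·[Sn2+(aq)]) / [Fe3+(aq)]^2.
Substituting the known concentrations and solving, log [Fe3+(aq)] = −2.405 and [Fe3+(aq)] = 0.0039 M.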